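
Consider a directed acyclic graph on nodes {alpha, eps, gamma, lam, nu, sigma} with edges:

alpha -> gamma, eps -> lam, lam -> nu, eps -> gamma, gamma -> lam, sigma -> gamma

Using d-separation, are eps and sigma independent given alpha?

Yes

There are 2 undirected paths between eps and sigma; checking each against the conditioning set {alpha}:
Path 1: eps → gamma ← sigma
  gamma is a collider here and neither gamma nor any of its descendants is conditioned on, so the collider stays closed — the path is blocked at gamma.
Path 2: eps → lam ← gamma ← sigma
  lam is a collider here and neither lam nor any of its descendants is conditioned on, so the collider stays closed — the path is blocked at lam.
Since every path is blocked, d-separation holds.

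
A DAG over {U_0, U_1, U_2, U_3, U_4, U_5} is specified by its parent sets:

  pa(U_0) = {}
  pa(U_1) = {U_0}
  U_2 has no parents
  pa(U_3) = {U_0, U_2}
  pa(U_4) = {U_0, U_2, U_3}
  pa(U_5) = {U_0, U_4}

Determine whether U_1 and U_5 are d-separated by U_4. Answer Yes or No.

No

4 paths connect U_1 and U_5; each must be blocked for d-separation to hold:
Path 1: U_1 ← U_0 → U_5
  U_0 is a fork and U_0 is not conditioned on — no node blocks this path, so it is active.
Path 2: U_1 ← U_0 → U_4 → U_5
  U_4 is a chain here and U_4 is conditioned on, so the path is blocked at U_4.
Path 3: U_1 ← U_0 → U_3 → U_4 → U_5
  U_4 is a chain here and U_4 is conditioned on, so the path is blocked at U_4.
Path 4: U_1 ← U_0 → U_3 ← U_2 → U_4 → U_5
  U_4 is a chain here and U_4 is conditioned on, so the path is blocked at U_4.
At least one path is unblocked, so d-separation fails.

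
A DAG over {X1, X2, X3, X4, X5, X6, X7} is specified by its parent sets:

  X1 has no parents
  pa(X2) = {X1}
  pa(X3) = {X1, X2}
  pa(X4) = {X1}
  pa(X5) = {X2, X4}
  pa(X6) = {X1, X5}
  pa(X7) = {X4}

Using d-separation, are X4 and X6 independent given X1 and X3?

No — X4 and X6 are not d-separated given {X1, X3}.

Enumerating the 6 paths from X4 to X6 and testing each for blocking by {X1, X3}:
Path 1: X4 → X5 ← X2 → X3 ← X1 → X6
  X5 is a collider here and neither X5 nor any of its descendants is conditioned on, so the collider stays closed — the path is blocked at X5.
Path 2: X4 → X5 ← X2 ← X1 → X6
  X5 is a collider here and neither X5 nor any of its descendants is conditioned on, so the collider stays closed — the path is blocked at X5.
Path 3: X4 → X5 → X6
  X5 is a chain and X5 is not conditioned on — no node blocks this path, so it is active.
Path 4: X4 ← X1 → X3 ← X2 → X5 → X6
  X1 is a fork here and X1 is conditioned on, so the path is blocked at X1.
Path 5: X4 ← X1 → X2 → X5 → X6
  X1 is a fork here and X1 is conditioned on, so the path is blocked at X1.
Path 6: X4 ← X1 → X6
  X1 is a fork here and X1 is conditioned on, so the path is blocked at X1.
Since the path X4 → X5 → X6 is active, X4 and X6 are not d-separated given {X1, X3}.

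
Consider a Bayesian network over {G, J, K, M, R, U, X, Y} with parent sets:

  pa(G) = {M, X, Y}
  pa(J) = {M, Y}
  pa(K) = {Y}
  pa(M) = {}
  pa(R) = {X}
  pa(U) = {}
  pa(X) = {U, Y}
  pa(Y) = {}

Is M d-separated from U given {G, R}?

No

There are 4 undirected paths between M and U; checking each against the conditioning set {G, R}:
Path 1: M → J ← Y → G ← X ← U
  J is a collider here and neither J nor any of its descendants is conditioned on, so the collider stays closed — the path is blocked at J.
Path 2: M → J ← Y → X ← U
  J is a collider here and neither J nor any of its descendants is conditioned on, so the collider stays closed — the path is blocked at J.
Path 3: M → G ← Y → X ← U
  G is a collider and G is conditioned on, which opens it; Y is a fork and Y is not conditioned on; X is a collider and its descendant R is conditioned on, which opens it — no node blocks this path, so it is active.
Path 4: M → G ← X ← U
  G is a collider and G is conditioned on, which opens it; X is a chain and X is not conditioned on — no node blocks this path, so it is active.
Since the path M → G ← Y → X ← U is active, M and U are not d-separated given {G, R}.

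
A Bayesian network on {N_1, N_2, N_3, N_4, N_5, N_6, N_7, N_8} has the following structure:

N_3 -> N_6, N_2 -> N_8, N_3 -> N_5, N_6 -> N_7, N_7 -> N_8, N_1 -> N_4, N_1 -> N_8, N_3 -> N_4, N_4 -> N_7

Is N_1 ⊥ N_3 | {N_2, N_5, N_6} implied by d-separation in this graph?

Yes — N_1 and N_3 are d-separated given {N_2, N_5, N_6}.

4 paths connect N_1 and N_3; each must be blocked for d-separation to hold:
  1. N_1 → N_8 ← N_7 ← N_6 ← N_3 — N_8:collider[blocks]; N_7:chain[open]; N_6:chain[blocks] ⇒ blocked
  2. N_1 → N_8 ← N_7 ← N_4 ← N_3 — N_8:collider[blocks]; N_7:chain[open]; N_4:chain[open] ⇒ blocked
  3. N_1 → N_4 → N_7 ← N_6 ← N_3 — N_4:chain[open]; N_7:collider[blocks]; N_6:chain[blocks] ⇒ blocked
  4. N_1 → N_4 ← N_3 — N_4:collider[blocks] ⇒ blocked
Every path is blocked, so N_1 and N_3 are d-separated given {N_2, N_5, N_6}.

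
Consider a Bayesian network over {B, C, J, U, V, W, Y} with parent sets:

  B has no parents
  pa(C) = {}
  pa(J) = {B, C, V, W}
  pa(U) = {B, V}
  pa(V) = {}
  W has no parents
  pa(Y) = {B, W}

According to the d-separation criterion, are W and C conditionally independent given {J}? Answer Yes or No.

No — W and C are not d-separated given {J}.

Enumerating the 3 paths from W to C and testing each for blocking by {J}:
Path 1: W → Y ← B → U ← V → J ← C
  Y is a collider here and neither Y nor any of its descendants is conditioned on, so the collider stays closed — the path is blocked at Y.
Path 2: W → Y ← B → J ← C
  Y is a collider here and neither Y nor any of its descendants is conditioned on, so the collider stays closed — the path is blocked at Y.
Path 3: W → J ← C
  J is a collider and J is conditioned on, which opens it — no node blocks this path, so it is active.
At least one path is unblocked, so d-separation fails.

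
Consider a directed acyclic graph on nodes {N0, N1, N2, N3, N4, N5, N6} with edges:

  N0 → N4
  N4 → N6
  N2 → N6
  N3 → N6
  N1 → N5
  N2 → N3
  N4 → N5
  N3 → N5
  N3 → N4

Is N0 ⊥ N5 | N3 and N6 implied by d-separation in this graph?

4 paths connect N0 and N5; each must be blocked for d-separation to hold:
Path 1: N0 → N4 ← N3 → N5
  N3 is a fork here and N3 is conditioned on, so the path is blocked at N3.
Path 2: N0 → N4 → N6 ← N2 → N3 → N5
  N3 is a chain here and N3 is conditioned on, so the path is blocked at N3.
Path 3: N0 → N4 → N6 ← N3 → N5
  N3 is a fork here and N3 is conditioned on, so the path is blocked at N3.
Path 4: N0 → N4 → N5
  N4 is a chain and N4 is not conditioned on — no node blocks this path, so it is active.
Because an active path exists, N0 and N5 are not d-separated.

No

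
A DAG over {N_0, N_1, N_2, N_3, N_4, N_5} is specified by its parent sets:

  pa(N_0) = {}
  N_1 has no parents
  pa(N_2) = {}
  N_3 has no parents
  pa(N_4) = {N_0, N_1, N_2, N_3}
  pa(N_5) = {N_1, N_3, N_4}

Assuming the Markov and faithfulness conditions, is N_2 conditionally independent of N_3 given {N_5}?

3 paths connect N_2 and N_3; each must be blocked for d-separation to hold:
Path 1: N_2 → N_4 ← N_1 → N_5 ← N_3
  N_4 is a collider and its descendant N_5 is conditioned on, which opens it; N_1 is a fork and N_1 is not conditioned on; N_5 is a collider and N_5 is conditioned on, which opens it — no node blocks this path, so it is active.
Path 2: N_2 → N_4 → N_5 ← N_3
  N_4 is a chain and N_4 is not conditioned on; N_5 is a collider and N_5 is conditioned on, which opens it — no node blocks this path, so it is active.
Path 3: N_2 → N_4 ← N_3
  N_4 is a collider and its descendant N_5 is conditioned on, which opens it — no node blocks this path, so it is active.
Since the path N_2 → N_4 ← N_1 → N_5 ← N_3 is active, N_2 and N_3 are not d-separated given {N_5}.

No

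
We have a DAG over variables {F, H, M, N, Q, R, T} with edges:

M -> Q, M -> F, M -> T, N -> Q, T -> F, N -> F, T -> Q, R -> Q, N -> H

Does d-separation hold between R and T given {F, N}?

Yes — R and T are d-separated given {F, N}.

There are 5 undirected paths between R and T; checking each against the conditioning set {F, N}:
Path 1: R → Q ← M → T
  Q is a collider here and neither Q nor any of its descendants is conditioned on, so the collider stays closed — the path is blocked at Q.
Path 2: R → Q ← M → F ← T
  Q is a collider here and neither Q nor any of its descendants is conditioned on, so the collider stays closed — the path is blocked at Q.
Path 3: R → Q ← N → F ← M → T
  Q is a collider here and neither Q nor any of its descendants is conditioned on, so the collider stays closed — the path is blocked at Q.
Path 4: R → Q ← N → F ← T
  Q is a collider here and neither Q nor any of its descendants is conditioned on, so the collider stays closed — the path is blocked at Q.
Path 5: R → Q ← T
  Q is a collider here and neither Q nor any of its descendants is conditioned on, so the collider stays closed — the path is blocked at Q.
Every path is blocked, so R and T are d-separated given {F, N}.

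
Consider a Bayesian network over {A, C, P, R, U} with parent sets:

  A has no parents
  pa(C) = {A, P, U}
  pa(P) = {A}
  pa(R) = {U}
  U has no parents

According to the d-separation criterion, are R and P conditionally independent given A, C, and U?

Yes

2 paths connect R and P; each must be blocked for d-separation to hold:
  1. R ← U → C ← A → P — U:fork[blocks]; C:collider[open]; A:fork[blocks] ⇒ blocked
  2. R ← U → C ← P — U:fork[blocks]; C:collider[open] ⇒ blocked
All paths are blocked; R ⊥ P | {A, C, U} holds.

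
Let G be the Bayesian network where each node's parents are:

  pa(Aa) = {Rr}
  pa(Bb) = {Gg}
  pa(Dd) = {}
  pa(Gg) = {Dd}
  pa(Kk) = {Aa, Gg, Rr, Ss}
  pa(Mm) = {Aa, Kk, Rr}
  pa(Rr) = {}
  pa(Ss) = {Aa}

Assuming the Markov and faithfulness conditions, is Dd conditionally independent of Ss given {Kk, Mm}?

There are 6 undirected paths between Dd and Ss; checking each against the conditioning set {Kk, Mm}:
Path 1: Dd → Gg → Kk ← Aa → Ss
  Gg is a chain and Gg is not conditioned on; Kk is a collider and Kk is conditioned on, which opens it; Aa is a fork and Aa is not conditioned on — no node blocks this path, so it is active.
Path 2: Dd → Gg → Kk ← Ss
  Gg is a chain and Gg is not conditioned on; Kk is a collider and Kk is conditioned on, which opens it — no node blocks this path, so it is active.
Path 3: Dd → Gg → Kk ← Rr → Aa → Ss
  Gg is a chain and Gg is not conditioned on; Kk is a collider and Kk is conditioned on, which opens it; Rr is a fork and Rr is not conditioned on; Aa is a chain and Aa is not conditioned on — no node blocks this path, so it is active.
Path 4: Dd → Gg → Kk ← Rr → Mm ← Aa → Ss
  Gg is a chain and Gg is not conditioned on; Kk is a collider and Kk is conditioned on, which opens it; Rr is a fork and Rr is not conditioned on; Mm is a collider and Mm is conditioned on, which opens it; Aa is a fork and Aa is not conditioned on — no node blocks this path, so it is active.
Path 5: Dd → Gg → Kk → Mm ← Aa → Ss
  Kk is a chain here and Kk is conditioned on, so the path is blocked at Kk.
Path 6: Dd → Gg → Kk → Mm ← Rr → Aa → Ss
  Kk is a chain here and Kk is conditioned on, so the path is blocked at Kk.
Because an active path exists, Dd and Ss are not d-separated.

No — Dd and Ss are not d-separated given {Kk, Mm}.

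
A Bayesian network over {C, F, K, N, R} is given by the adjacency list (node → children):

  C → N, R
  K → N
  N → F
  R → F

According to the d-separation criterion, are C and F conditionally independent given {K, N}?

Enumerating the 2 paths from C to F and testing each for blocking by {K, N}:
Path 1: C → N → F
  N is a chain here and N is conditioned on, so the path is blocked at N.
Path 2: C → R → F
  R is a chain and R is not conditioned on — no node blocks this path, so it is active.
At least one path is unblocked, so d-separation fails.

No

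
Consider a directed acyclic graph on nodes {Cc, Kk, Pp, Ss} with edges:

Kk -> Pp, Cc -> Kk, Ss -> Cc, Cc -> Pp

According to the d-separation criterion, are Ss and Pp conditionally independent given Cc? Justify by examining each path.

Yes

2 paths connect Ss and Pp; each must be blocked for d-separation to hold:
Path 1: Ss → Cc → Pp
  Cc is a chain here and Cc is conditioned on, so the path is blocked at Cc.
Path 2: Ss → Cc → Kk → Pp
  Cc is a chain here and Cc is conditioned on, so the path is blocked at Cc.
Every path is blocked, so Ss and Pp are d-separated given {Cc}.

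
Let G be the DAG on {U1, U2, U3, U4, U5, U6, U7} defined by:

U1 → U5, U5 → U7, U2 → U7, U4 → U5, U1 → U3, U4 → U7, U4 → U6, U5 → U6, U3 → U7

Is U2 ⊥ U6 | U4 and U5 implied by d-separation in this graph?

Yes

There are 6 undirected paths between U2 and U6; checking each against the conditioning set {U4, U5}:
Path 1: U2 → U7 ← U5 → U6
  U7 is a collider here and neither U7 nor any of its descendants is conditioned on, so the collider stays closed — the path is blocked at U7.
Path 2: U2 → U7 ← U5 ← U4 → U6
  U7 is a collider here and neither U7 nor any of its descendants is conditioned on, so the collider stays closed — the path is blocked at U7.
Path 3: U2 → U7 ← U3 ← U1 → U5 → U6
  U7 is a collider here and neither U7 nor any of its descendants is conditioned on, so the collider stays closed — the path is blocked at U7.
Path 4: U2 → U7 ← U3 ← U1 → U5 ← U4 → U6
  U7 is a collider here and neither U7 nor any of its descendants is conditioned on, so the collider stays closed — the path is blocked at U7.
Path 5: U2 → U7 ← U4 → U5 → U6
  U7 is a collider here and neither U7 nor any of its descendants is conditioned on, so the collider stays closed — the path is blocked at U7.
Path 6: U2 → U7 ← U4 → U6
  U7 is a collider here and neither U7 nor any of its descendants is conditioned on, so the collider stays closed — the path is blocked at U7.
Since every path is blocked, d-separation holds.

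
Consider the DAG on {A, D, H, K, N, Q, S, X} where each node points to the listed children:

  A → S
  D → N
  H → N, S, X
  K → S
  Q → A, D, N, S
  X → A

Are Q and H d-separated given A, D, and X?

Yes

Enumerating the 6 paths from Q to H and testing each for blocking by {A, D, X}:
Path 1: Q → A ← X ← H
  X is a chain here and X is conditioned on, so the path is blocked at X.
Path 2: Q → A → S ← H
  A is a chain here and A is conditioned on, so the path is blocked at A.
Path 3: Q → N ← H
  N is a collider here and neither N nor any of its descendants is conditioned on, so the collider stays closed — the path is blocked at N.
Path 4: Q → D → N ← H
  D is a chain here and D is conditioned on, so the path is blocked at D.
Path 5: Q → S ← A ← X ← H
  S is a collider here and neither S nor any of its descendants is conditioned on, so the collider stays closed — the path is blocked at S.
Path 6: Q → S ← H
  S is a collider here and neither S nor any of its descendants is conditioned on, so the collider stays closed — the path is blocked at S.
Since every path is blocked, d-separation holds.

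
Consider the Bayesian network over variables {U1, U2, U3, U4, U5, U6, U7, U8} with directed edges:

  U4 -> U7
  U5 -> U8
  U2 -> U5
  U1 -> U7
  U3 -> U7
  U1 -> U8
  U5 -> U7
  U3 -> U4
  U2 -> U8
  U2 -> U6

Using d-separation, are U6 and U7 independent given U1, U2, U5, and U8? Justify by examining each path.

Yes

4 paths connect U6 and U7; each must be blocked for d-separation to hold:
  1. U6 ← U2 → U5 → U8 ← U1 → U7 — U2:fork[blocks]; U5:chain[blocks]; U8:collider[open]; U1:fork[blocks] ⇒ blocked
  2. U6 ← U2 → U5 → U7 — U2:fork[blocks]; U5:chain[blocks] ⇒ blocked
  3. U6 ← U2 → U8 ← U5 → U7 — U2:fork[blocks]; U8:collider[open]; U5:fork[blocks] ⇒ blocked
  4. U6 ← U2 → U8 ← U1 → U7 — U2:fork[blocks]; U8:collider[open]; U1:fork[blocks] ⇒ blocked
Since every path is blocked, d-separation holds.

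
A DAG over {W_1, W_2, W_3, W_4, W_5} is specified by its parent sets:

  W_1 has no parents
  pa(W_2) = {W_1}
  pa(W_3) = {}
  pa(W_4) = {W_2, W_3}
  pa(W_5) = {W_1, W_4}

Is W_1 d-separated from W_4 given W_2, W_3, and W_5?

No

There are 2 undirected paths between W_1 and W_4; checking each against the conditioning set {W_2, W_3, W_5}:
Path 1: W_1 → W_5 ← W_4
  W_5 is a collider and W_5 is conditioned on, which opens it — no node blocks this path, so it is active.
Path 2: W_1 → W_2 → W_4
  W_2 is a chain here and W_2 is conditioned on, so the path is blocked at W_2.
At least one path is unblocked, so d-separation fails.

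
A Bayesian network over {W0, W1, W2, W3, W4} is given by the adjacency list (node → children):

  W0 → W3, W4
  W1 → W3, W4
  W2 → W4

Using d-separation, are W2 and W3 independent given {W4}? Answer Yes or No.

We examine all 2 paths between W2 and W3:
Path 1: W2 → W4 ← W1 → W3
  W4 is a collider and W4 is conditioned on, which opens it; W1 is a fork and W1 is not conditioned on — no node blocks this path, so it is active.
Path 2: W2 → W4 ← W0 → W3
  W4 is a collider and W4 is conditioned on, which opens it; W0 is a fork and W0 is not conditioned on — no node blocks this path, so it is active.
Since the path W2 → W4 ← W1 → W3 is active, W2 and W3 are not d-separated given {W4}.

No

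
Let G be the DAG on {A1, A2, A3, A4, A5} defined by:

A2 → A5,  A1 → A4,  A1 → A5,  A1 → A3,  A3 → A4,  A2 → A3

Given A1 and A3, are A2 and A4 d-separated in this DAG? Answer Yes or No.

There are 4 undirected paths between A2 and A4; checking each against the conditioning set {A1, A3}:
Path 1: A2 → A3 → A4
  A3 is a chain here and A3 is conditioned on, so the path is blocked at A3.
Path 2: A2 → A3 ← A1 → A4
  A1 is a fork here and A1 is conditioned on, so the path is blocked at A1.
Path 3: A2 → A5 ← A1 → A3 → A4
  A5 is a collider here and neither A5 nor any of its descendants is conditioned on, so the collider stays closed — the path is blocked at A5.
Path 4: A2 → A5 ← A1 → A4
  A5 is a collider here and neither A5 nor any of its descendants is conditioned on, so the collider stays closed — the path is blocked at A5.
Since every path is blocked, d-separation holds.

Yes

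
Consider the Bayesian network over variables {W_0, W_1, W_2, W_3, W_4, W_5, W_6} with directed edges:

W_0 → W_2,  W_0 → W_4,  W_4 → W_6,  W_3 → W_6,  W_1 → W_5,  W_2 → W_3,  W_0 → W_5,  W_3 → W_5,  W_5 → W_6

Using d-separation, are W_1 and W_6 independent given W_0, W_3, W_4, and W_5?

There are 5 undirected paths between W_1 and W_6; checking each against the conditioning set {W_0, W_3, W_4, W_5}:
Path 1: W_1 → W_5 → W_6
  W_5 is a chain here and W_5 is conditioned on, so the path is blocked at W_5.
Path 2: W_1 → W_5 ← W_0 → W_2 → W_3 → W_6
  W_0 is a fork here and W_0 is conditioned on, so the path is blocked at W_0.
Path 3: W_1 → W_5 ← W_0 → W_4 → W_6
  W_0 is a fork here and W_0 is conditioned on, so the path is blocked at W_0.
Path 4: W_1 → W_5 ← W_3 → W_6
  W_3 is a fork here and W_3 is conditioned on, so the path is blocked at W_3.
Path 5: W_1 → W_5 ← W_3 ← W_2 ← W_0 → W_4 → W_6
  W_3 is a chain here and W_3 is conditioned on, so the path is blocked at W_3.
Every path is blocked, so W_1 and W_6 are d-separated given {W_0, W_3, W_4, W_5}.

Yes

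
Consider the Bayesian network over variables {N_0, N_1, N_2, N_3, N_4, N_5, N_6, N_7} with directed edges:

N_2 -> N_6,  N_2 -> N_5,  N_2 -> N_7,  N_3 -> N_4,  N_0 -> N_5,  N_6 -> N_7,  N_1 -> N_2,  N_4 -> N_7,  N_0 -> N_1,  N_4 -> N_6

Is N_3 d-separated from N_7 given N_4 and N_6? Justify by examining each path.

3 paths connect N_3 and N_7; each must be blocked for d-separation to hold:
  1. N_3 → N_4 → N_6 ← N_2 → N_7 — N_4:chain[blocks]; N_6:collider[open]; N_2:fork[open] ⇒ blocked
  2. N_3 → N_4 → N_6 → N_7 — N_4:chain[blocks]; N_6:chain[blocks] ⇒ blocked
  3. N_3 → N_4 → N_7 — N_4:chain[blocks] ⇒ blocked
Every path is blocked, so N_3 and N_7 are d-separated given {N_4, N_6}.

Yes — N_3 and N_7 are d-separated given {N_4, N_6}.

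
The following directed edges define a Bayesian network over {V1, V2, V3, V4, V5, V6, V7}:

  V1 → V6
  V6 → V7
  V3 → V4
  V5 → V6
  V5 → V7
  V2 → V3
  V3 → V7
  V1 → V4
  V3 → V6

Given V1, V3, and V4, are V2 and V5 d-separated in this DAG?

Enumerating the 6 paths from V2 to V5 and testing each for blocking by {V1, V3, V4}:
Path 1: V2 → V3 → V6 → V7 ← V5
  V3 is a chain here and V3 is conditioned on, so the path is blocked at V3.
Path 2: V2 → V3 → V6 ← V5
  V3 is a chain here and V3 is conditioned on, so the path is blocked at V3.
Path 3: V2 → V3 → V7 ← V6 ← V5
  V3 is a chain here and V3 is conditioned on, so the path is blocked at V3.
Path 4: V2 → V3 → V7 ← V5
  V3 is a chain here and V3 is conditioned on, so the path is blocked at V3.
Path 5: V2 → V3 → V4 ← V1 → V6 → V7 ← V5
  V3 is a chain here and V3 is conditioned on, so the path is blocked at V3.
Path 6: V2 → V3 → V4 ← V1 → V6 ← V5
  V3 is a chain here and V3 is conditioned on, so the path is blocked at V3.
Every path is blocked, so V2 and V5 are d-separated given {V1, V3, V4}.

Yes — V2 and V5 are d-separated given {V1, V3, V4}.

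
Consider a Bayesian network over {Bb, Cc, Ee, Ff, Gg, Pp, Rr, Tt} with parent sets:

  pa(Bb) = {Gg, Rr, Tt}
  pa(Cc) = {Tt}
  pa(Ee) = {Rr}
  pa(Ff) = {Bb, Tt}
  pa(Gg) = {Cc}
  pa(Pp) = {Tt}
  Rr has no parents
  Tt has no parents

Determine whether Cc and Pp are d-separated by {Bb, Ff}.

We examine all 3 paths between Cc and Pp:
Path 1: Cc ← Tt → Pp
  Tt is a fork and Tt is not conditioned on — no node blocks this path, so it is active.
Path 2: Cc → Gg → Bb ← Tt → Pp
  Gg is a chain and Gg is not conditioned on; Bb is a collider and Bb is conditioned on, which opens it; Tt is a fork and Tt is not conditioned on — no node blocks this path, so it is active.
Path 3: Cc → Gg → Bb → Ff ← Tt → Pp
  Bb is a chain here and Bb is conditioned on, so the path is blocked at Bb.
Because an active path exists, Cc and Pp are not d-separated.

No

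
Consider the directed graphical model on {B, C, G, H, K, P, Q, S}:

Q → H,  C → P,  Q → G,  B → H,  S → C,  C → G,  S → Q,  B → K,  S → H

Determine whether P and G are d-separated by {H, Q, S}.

No — P and G are not d-separated given {H, Q, S}.

There are 3 undirected paths between P and G; checking each against the conditioning set {H, Q, S}:
Path 1: P ← C → G
  C is a fork and C is not conditioned on — no node blocks this path, so it is active.
Path 2: P ← C ← S → Q → G
  S is a fork here and S is conditioned on, so the path is blocked at S.
Path 3: P ← C ← S → H ← Q → G
  S is a fork here and S is conditioned on, so the path is blocked at S.
At least one path is unblocked, so d-separation fails.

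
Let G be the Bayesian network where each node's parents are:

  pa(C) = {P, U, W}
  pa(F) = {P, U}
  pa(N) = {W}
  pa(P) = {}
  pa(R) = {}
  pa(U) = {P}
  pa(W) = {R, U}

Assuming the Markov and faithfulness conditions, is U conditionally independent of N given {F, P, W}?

Yes

4 paths connect U and N; each must be blocked for d-separation to hold:
Path 1: U → W → N
  W is a chain here and W is conditioned on, so the path is blocked at W.
Path 2: U → C ← W → N
  C is a collider here and neither C nor any of its descendants is conditioned on, so the collider stays closed — the path is blocked at C.
Path 3: U → F ← P → C ← W → N
  P is a fork here and P is conditioned on, so the path is blocked at P.
Path 4: U ← P → C ← W → N
  P is a fork here and P is conditioned on, so the path is blocked at P.
Since every path is blocked, d-separation holds.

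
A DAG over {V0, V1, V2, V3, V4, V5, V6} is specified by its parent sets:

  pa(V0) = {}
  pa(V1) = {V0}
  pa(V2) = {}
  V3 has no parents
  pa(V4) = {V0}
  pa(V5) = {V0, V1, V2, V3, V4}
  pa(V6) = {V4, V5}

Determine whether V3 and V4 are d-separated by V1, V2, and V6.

No

There are 4 undirected paths between V3 and V4; checking each against the conditioning set {V1, V2, V6}:
  1. V3 → V5 ← V0 → V4 — V5:collider[open]; V0:fork[open] ⇒ active
  2. V3 → V5 → V6 ← V4 — V5:chain[open]; V6:collider[open] ⇒ active
  3. V3 → V5 ← V4 — V5:collider[open] ⇒ active
  4. V3 → V5 ← V1 ← V0 → V4 — V5:collider[open]; V1:chain[blocks]; V0:fork[open] ⇒ blocked
Since the path V3 → V5 ← V0 → V4 is active, V3 and V4 are not d-separated given {V1, V2, V6}.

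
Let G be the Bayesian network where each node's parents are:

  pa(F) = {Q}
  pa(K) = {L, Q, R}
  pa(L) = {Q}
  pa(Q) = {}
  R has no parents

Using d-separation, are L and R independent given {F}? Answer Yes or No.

Yes

There are 2 undirected paths between L and R; checking each against the conditioning set {F}:
Path 1: L → K ← R
  K is a collider here and neither K nor any of its descendants is conditioned on, so the collider stays closed — the path is blocked at K.
Path 2: L ← Q → K ← R
  K is a collider here and neither K nor any of its descendants is conditioned on, so the collider stays closed — the path is blocked at K.
All paths are blocked; L ⊥ R | {F} holds.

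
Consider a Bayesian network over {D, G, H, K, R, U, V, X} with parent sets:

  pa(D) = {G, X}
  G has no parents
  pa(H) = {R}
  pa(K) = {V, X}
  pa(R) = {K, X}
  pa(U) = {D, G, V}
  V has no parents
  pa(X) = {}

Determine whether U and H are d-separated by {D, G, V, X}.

We examine all 6 paths between U and H:
  1. U ← D ← X → K → R → H — D:chain[blocks]; X:fork[blocks]; K:chain[open]; R:chain[open] ⇒ blocked
  2. U ← D ← X → R → H — D:chain[blocks]; X:fork[blocks]; R:chain[open] ⇒ blocked
  3. U ← V → K → R → H — V:fork[blocks]; K:chain[open]; R:chain[open] ⇒ blocked
  4. U ← V → K ← X → R → H — V:fork[blocks]; K:collider[blocks]; X:fork[blocks]; R:chain[open] ⇒ blocked
  5. U ← G → D ← X → K → R → H — G:fork[blocks]; D:collider[open]; X:fork[blocks]; K:chain[open]; R:chain[open] ⇒ blocked
  6. U ← G → D ← X → R → H — G:fork[blocks]; D:collider[open]; X:fork[blocks]; R:chain[open] ⇒ blocked
Every path is blocked, so U and H are d-separated given {D, G, V, X}.

Yes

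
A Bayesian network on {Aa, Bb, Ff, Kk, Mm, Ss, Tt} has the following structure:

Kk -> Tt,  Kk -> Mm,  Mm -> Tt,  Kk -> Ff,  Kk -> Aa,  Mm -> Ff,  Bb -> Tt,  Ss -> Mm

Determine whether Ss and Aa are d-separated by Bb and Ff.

There are 3 undirected paths between Ss and Aa; checking each against the conditioning set {Bb, Ff}:
Path 1: Ss → Mm → Tt ← Kk → Aa
  Tt is a collider here and neither Tt nor any of its descendants is conditioned on, so the collider stays closed — the path is blocked at Tt.
Path 2: Ss → Mm ← Kk → Aa
  Mm is a collider and its descendant Ff is conditioned on, which opens it; Kk is a fork and Kk is not conditioned on — no node blocks this path, so it is active.
Path 3: Ss → Mm → Ff ← Kk → Aa
  Mm is a chain and Mm is not conditioned on; Ff is a collider and Ff is conditioned on, which opens it; Kk is a fork and Kk is not conditioned on — no node blocks this path, so it is active.
Because an active path exists, Ss and Aa are not d-separated.

No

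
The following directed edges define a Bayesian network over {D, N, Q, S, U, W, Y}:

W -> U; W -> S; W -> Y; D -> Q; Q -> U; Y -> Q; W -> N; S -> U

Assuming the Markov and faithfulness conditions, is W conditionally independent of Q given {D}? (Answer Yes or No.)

We examine all 3 paths between W and Q:
  1. W → S → U ← Q — S:chain[open]; U:collider[blocks] ⇒ blocked
  2. W → Y → Q — Y:chain[open] ⇒ active
  3. W → U ← Q — U:collider[blocks] ⇒ blocked
Because an active path exists, W and Q are not d-separated.

No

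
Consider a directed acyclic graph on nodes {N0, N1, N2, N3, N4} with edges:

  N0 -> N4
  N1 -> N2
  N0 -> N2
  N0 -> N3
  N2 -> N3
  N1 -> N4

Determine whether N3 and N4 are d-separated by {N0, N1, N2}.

Yes

There are 4 undirected paths between N3 and N4; checking each against the conditioning set {N0, N1, N2}:
Path 1: N3 ← N0 → N4
  N0 is a fork here and N0 is conditioned on, so the path is blocked at N0.
Path 2: N3 ← N0 → N2 ← N1 → N4
  N0 is a fork here and N0 is conditioned on, so the path is blocked at N0.
Path 3: N3 ← N2 ← N1 → N4
  N2 is a chain here and N2 is conditioned on, so the path is blocked at N2.
Path 4: N3 ← N2 ← N0 → N4
  N2 is a chain here and N2 is conditioned on, so the path is blocked at N2.
All paths are blocked; N3 ⊥ N4 | {N0, N1, N2} holds.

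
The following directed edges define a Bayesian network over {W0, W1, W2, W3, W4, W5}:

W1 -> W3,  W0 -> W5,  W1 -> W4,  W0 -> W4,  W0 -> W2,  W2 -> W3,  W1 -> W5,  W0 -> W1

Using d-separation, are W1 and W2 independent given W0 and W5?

Yes

Enumerating the 4 paths from W1 to W2 and testing each for blocking by {W0, W5}:
Path 1: W1 → W3 ← W2
  W3 is a collider here and neither W3 nor any of its descendants is conditioned on, so the collider stays closed — the path is blocked at W3.
Path 2: W1 → W5 ← W0 → W2
  W0 is a fork here and W0 is conditioned on, so the path is blocked at W0.
Path 3: W1 → W4 ← W0 → W2
  W4 is a collider here and neither W4 nor any of its descendants is conditioned on, so the collider stays closed — the path is blocked at W4.
Path 4: W1 ← W0 → W2
  W0 is a fork here and W0 is conditioned on, so the path is blocked at W0.
Every path is blocked, so W1 and W2 are d-separated given {W0, W5}.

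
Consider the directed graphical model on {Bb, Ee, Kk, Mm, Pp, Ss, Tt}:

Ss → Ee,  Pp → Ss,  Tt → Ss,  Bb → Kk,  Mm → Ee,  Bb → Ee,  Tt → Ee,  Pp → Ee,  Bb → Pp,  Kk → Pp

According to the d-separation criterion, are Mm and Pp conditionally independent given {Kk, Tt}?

We examine all 5 paths between Mm and Pp:
Path 1: Mm → Ee ← Bb → Pp
  Ee is a collider here and neither Ee nor any of its descendants is conditioned on, so the collider stays closed — the path is blocked at Ee.
Path 2: Mm → Ee ← Bb → Kk → Pp
  Ee is a collider here and neither Ee nor any of its descendants is conditioned on, so the collider stays closed — the path is blocked at Ee.
Path 3: Mm → Ee ← Ss ← Pp
  Ee is a collider here and neither Ee nor any of its descendants is conditioned on, so the collider stays closed — the path is blocked at Ee.
Path 4: Mm → Ee ← Pp
  Ee is a collider here and neither Ee nor any of its descendants is conditioned on, so the collider stays closed — the path is blocked at Ee.
Path 5: Mm → Ee ← Tt → Ss ← Pp
  Ee is a collider here and neither Ee nor any of its descendants is conditioned on, so the collider stays closed — the path is blocked at Ee.
Since every path is blocked, d-separation holds.

Yes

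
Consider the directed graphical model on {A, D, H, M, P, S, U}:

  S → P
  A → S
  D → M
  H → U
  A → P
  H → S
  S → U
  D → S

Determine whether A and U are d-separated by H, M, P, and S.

4 paths connect A and U; each must be blocked for d-separation to hold:
Path 1: A → P ← S → U
  S is a fork here and S is conditioned on, so the path is blocked at S.
Path 2: A → P ← S ← H → U
  S is a chain here and S is conditioned on, so the path is blocked at S.
Path 3: A → S → U
  S is a chain here and S is conditioned on, so the path is blocked at S.
Path 4: A → S ← H → U
  H is a fork here and H is conditioned on, so the path is blocked at H.
Every path is blocked, so A and U are d-separated given {H, M, P, S}.

Yes — A and U are d-separated given {H, M, P, S}.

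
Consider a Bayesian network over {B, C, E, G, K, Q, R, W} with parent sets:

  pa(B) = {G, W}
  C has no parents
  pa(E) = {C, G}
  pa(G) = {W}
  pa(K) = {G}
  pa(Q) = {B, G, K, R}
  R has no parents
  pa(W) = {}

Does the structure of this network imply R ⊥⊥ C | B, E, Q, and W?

We examine all 4 paths between R and C:
Path 1: R → Q ← B ← W → G → E ← C
  B is a chain here and B is conditioned on, so the path is blocked at B.
Path 2: R → Q ← B ← G → E ← C
  B is a chain here and B is conditioned on, so the path is blocked at B.
Path 3: R → Q ← K ← G → E ← C
  Q is a collider and Q is conditioned on, which opens it; K is a chain and K is not conditioned on; G is a fork and G is not conditioned on; E is a collider and E is conditioned on, which opens it — no node blocks this path, so it is active.
Path 4: R → Q ← G → E ← C
  Q is a collider and Q is conditioned on, which opens it; G is a fork and G is not conditioned on; E is a collider and E is conditioned on, which opens it — no node blocks this path, so it is active.
At least one path is unblocked, so d-separation fails.

No — R and C are not d-separated given {B, E, Q, W}.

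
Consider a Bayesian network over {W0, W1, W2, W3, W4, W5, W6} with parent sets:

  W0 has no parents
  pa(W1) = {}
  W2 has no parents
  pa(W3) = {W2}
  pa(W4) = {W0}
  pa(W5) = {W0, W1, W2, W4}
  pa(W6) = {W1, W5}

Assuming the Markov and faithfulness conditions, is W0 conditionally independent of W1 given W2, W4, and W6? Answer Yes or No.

No

There are 4 undirected paths between W0 and W1; checking each against the conditioning set {W2, W4, W6}:
Path 1: W0 → W5 → W6 ← W1
  W5 is a chain and W5 is not conditioned on; W6 is a collider and W6 is conditioned on, which opens it — no node blocks this path, so it is active.
Path 2: W0 → W5 ← W1
  W5 is a collider and its descendant W6 is conditioned on, which opens it — no node blocks this path, so it is active.
Path 3: W0 → W4 → W5 → W6 ← W1
  W4 is a chain here and W4 is conditioned on, so the path is blocked at W4.
Path 4: W0 → W4 → W5 ← W1
  W4 is a chain here and W4 is conditioned on, so the path is blocked at W4.
Since the path W0 → W5 → W6 ← W1 is active, W0 and W1 are not d-separated given {W2, W4, W6}.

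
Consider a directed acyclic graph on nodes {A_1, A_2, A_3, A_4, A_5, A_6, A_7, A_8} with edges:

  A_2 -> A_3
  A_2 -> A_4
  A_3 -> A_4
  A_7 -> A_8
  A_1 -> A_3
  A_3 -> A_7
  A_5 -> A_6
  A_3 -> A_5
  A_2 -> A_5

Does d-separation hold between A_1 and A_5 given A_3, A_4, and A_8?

Enumerating the 3 paths from A_1 to A_5 and testing each for blocking by {A_3, A_4, A_8}:
Path 1: A_1 → A_3 ← A_2 → A_5
  A_3 is a collider and A_3 is conditioned on, which opens it; A_2 is a fork and A_2 is not conditioned on — no node blocks this path, so it is active.
Path 2: A_1 → A_3 → A_5
  A_3 is a chain here and A_3 is conditioned on, so the path is blocked at A_3.
Path 3: A_1 → A_3 → A_4 ← A_2 → A_5
  A_3 is a chain here and A_3 is conditioned on, so the path is blocked at A_3.
Since the path A_1 → A_3 ← A_2 → A_5 is active, A_1 and A_5 are not d-separated given {A_3, A_4, A_8}.

No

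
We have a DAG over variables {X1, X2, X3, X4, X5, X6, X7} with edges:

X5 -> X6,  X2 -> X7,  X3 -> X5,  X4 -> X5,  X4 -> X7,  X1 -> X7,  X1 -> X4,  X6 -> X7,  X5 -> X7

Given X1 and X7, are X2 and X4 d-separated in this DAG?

There are 4 undirected paths between X2 and X4; checking each against the conditioning set {X1, X7}:
  1. X2 → X7 ← X5 ← X4 — X7:collider[open]; X5:chain[open] ⇒ active
  2. X2 → X7 ← X4 — X7:collider[open] ⇒ active
  3. X2 → X7 ← X6 ← X5 ← X4 — X7:collider[open]; X6:chain[open]; X5:chain[open] ⇒ active
  4. X2 → X7 ← X1 → X4 — X7:collider[open]; X1:fork[blocks] ⇒ blocked
Because an active path exists, X2 and X4 are not d-separated.

No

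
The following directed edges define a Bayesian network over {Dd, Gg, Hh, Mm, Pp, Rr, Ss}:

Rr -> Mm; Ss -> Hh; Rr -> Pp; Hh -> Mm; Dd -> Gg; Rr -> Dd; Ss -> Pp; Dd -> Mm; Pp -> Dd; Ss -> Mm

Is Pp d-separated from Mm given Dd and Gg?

No

Enumerating the 6 paths from Pp to Mm and testing each for blocking by {Dd, Gg}:
Path 1: Pp ← Ss → Hh → Mm
  Ss is a fork and Ss is not conditioned on; Hh is a chain and Hh is not conditioned on — no node blocks this path, so it is active.
Path 2: Pp ← Ss → Mm
  Ss is a fork and Ss is not conditioned on — no node blocks this path, so it is active.
Path 3: Pp ← Rr → Dd → Mm
  Dd is a chain here and Dd is conditioned on, so the path is blocked at Dd.
Path 4: Pp ← Rr → Mm
  Rr is a fork and Rr is not conditioned on — no node blocks this path, so it is active.
Path 5: Pp → Dd ← Rr → Mm
  Dd is a collider and Dd is conditioned on, which opens it; Rr is a fork and Rr is not conditioned on — no node blocks this path, so it is active.
Path 6: Pp → Dd → Mm
  Dd is a chain here and Dd is conditioned on, so the path is blocked at Dd.
Since the path Pp ← Ss → Hh → Mm is active, Pp and Mm are not d-separated given {Dd, Gg}.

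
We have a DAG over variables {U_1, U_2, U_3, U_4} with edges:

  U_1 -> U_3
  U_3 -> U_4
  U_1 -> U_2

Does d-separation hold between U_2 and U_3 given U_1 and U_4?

Yes

Only one path connects U_2 and U_3:
  1. U_2 ← U_1 → U_3 — U_1:fork[blocks] ⇒ blocked
Every path is blocked, so U_2 and U_3 are d-separated given {U_1, U_4}.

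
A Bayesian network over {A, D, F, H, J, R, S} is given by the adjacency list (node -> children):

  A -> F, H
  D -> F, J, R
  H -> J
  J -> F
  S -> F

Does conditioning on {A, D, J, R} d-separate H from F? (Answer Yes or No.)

Yes

We examine all 3 paths between H and F:
  1. H → J → F — J:chain[blocks] ⇒ blocked
  2. H → J ← D → F — J:collider[open]; D:fork[blocks] ⇒ blocked
  3. H ← A → F — A:fork[blocks] ⇒ blocked
Every path is blocked, so H and F are d-separated given {A, D, J, R}.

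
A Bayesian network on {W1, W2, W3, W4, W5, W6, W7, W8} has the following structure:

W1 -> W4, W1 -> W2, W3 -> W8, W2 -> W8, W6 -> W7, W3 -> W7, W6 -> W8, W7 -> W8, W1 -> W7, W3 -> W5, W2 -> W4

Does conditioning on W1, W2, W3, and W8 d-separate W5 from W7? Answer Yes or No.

5 paths connect W5 and W7; each must be blocked for d-separation to hold:
Path 1: W5 ← W3 → W8 ← W6 → W7
  W3 is a fork here and W3 is conditioned on, so the path is blocked at W3.
Path 2: W5 ← W3 → W8 ← W2 → W4 ← W1 → W7
  W3 is a fork here and W3 is conditioned on, so the path is blocked at W3.
Path 3: W5 ← W3 → W8 ← W2 ← W1 → W7
  W3 is a fork here and W3 is conditioned on, so the path is blocked at W3.
Path 4: W5 ← W3 → W8 ← W7
  W3 is a fork here and W3 is conditioned on, so the path is blocked at W3.
Path 5: W5 ← W3 → W7
  W3 is a fork here and W3 is conditioned on, so the path is blocked at W3.
Every path is blocked, so W5 and W7 are d-separated given {W1, W2, W3, W8}.

Yes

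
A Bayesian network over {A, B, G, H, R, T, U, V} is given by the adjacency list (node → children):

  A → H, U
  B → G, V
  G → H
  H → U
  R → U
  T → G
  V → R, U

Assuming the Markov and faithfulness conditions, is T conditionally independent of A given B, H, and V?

No

We examine all 6 paths between T and A:
Path 1: T → G ← B → V → U ← A
  B is a fork here and B is conditioned on, so the path is blocked at B.
Path 2: T → G ← B → V → U ← H ← A
  B is a fork here and B is conditioned on, so the path is blocked at B.
Path 3: T → G ← B → V → R → U ← A
  B is a fork here and B is conditioned on, so the path is blocked at B.
Path 4: T → G ← B → V → R → U ← H ← A
  B is a fork here and B is conditioned on, so the path is blocked at B.
Path 5: T → G → H → U ← A
  H is a chain here and H is conditioned on, so the path is blocked at H.
Path 6: T → G → H ← A
  G is a chain and G is not conditioned on; H is a collider and H is conditioned on, which opens it — no node blocks this path, so it is active.
Because an active path exists, T and A are not d-separated.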